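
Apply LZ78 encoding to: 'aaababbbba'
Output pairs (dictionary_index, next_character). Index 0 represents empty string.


LZ78 encoding steps:
Dictionary: {0: ''}
Step 1: w='' (idx 0), next='a' -> output (0, 'a'), add 'a' as idx 1
Step 2: w='a' (idx 1), next='a' -> output (1, 'a'), add 'aa' as idx 2
Step 3: w='' (idx 0), next='b' -> output (0, 'b'), add 'b' as idx 3
Step 4: w='a' (idx 1), next='b' -> output (1, 'b'), add 'ab' as idx 4
Step 5: w='b' (idx 3), next='b' -> output (3, 'b'), add 'bb' as idx 5
Step 6: w='b' (idx 3), next='a' -> output (3, 'a'), add 'ba' as idx 6


Encoded: [(0, 'a'), (1, 'a'), (0, 'b'), (1, 'b'), (3, 'b'), (3, 'a')]


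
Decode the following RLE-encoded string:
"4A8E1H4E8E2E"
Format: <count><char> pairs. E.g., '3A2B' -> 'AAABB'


Expanding each <count><char> pair:
  4A -> 'AAAA'
  8E -> 'EEEEEEEE'
  1H -> 'H'
  4E -> 'EEEE'
  8E -> 'EEEEEEEE'
  2E -> 'EE'

Decoded = AAAAEEEEEEEEHEEEEEEEEEEEEEE


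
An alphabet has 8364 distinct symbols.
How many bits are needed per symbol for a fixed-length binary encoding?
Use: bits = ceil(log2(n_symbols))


log2(8364) = 13.03
Bracket: 2^13 = 8192 < 8364 <= 2^14 = 16384
So ceil(log2(8364)) = 14

bits = ceil(log2(8364)) = ceil(13.03) = 14 bits


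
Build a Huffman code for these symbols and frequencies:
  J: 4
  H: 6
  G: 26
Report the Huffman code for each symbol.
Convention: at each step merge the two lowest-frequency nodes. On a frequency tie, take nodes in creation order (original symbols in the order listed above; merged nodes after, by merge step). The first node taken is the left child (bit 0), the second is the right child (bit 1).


Huffman tree construction:
Step 1: Merge J(4) + H(6) = 10
Step 2: Merge (J+H)(10) + G(26) = 36
Read each symbol's code off the tree from the root (left child = 0, right child = 1).

Codes:
  J: 00 (length 2)
  H: 01 (length 2)
  G: 1 (length 1)
Average code length: 46/36 = 1.2778 bits/symbol


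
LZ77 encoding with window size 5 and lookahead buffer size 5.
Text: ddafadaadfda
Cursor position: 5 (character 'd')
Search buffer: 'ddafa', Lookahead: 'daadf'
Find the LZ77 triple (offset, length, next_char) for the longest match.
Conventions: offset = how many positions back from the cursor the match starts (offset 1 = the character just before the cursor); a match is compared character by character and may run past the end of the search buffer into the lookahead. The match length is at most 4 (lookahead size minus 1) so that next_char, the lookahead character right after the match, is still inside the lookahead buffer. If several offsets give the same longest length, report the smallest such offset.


Try each offset into the search buffer:
  offset=1 (pos 4, char 'a'): match length 0
  offset=2 (pos 3, char 'f'): match length 0
  offset=3 (pos 2, char 'a'): match length 0
  offset=4 (pos 1, char 'd'): match length 2
  offset=5 (pos 0, char 'd'): match length 1
Longest match has length 2 at offset 4.
next_char = character at position 5 + 2 = 7 -> 'a'

Best match: offset=4, length=2 (matching 'da' starting at position 1)
LZ77 triple: (4, 2, 'a')


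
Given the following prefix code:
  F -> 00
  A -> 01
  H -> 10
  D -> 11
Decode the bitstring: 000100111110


Decoding step by step:
Bits 00 -> F
Bits 01 -> A
Bits 00 -> F
Bits 11 -> D
Bits 11 -> D
Bits 10 -> H


Decoded message: FAFDDH


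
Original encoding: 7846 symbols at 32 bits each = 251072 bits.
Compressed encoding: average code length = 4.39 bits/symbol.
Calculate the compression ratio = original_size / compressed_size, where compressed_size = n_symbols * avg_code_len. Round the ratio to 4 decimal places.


original_size = n_symbols * orig_bits = 7846 * 32 = 251072 bits
compressed_size = n_symbols * avg_code_len = 7846 * 4.39 = 34443.94 bits
ratio = original_size / compressed_size = 251072 / 34443.94 = 7.2893

Compression ratio = 7.2893


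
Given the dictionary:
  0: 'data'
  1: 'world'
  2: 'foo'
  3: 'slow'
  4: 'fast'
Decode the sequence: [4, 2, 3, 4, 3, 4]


Look up each index in the dictionary:
  4 -> 'fast'
  2 -> 'foo'
  3 -> 'slow'
  4 -> 'fast'
  3 -> 'slow'
  4 -> 'fast'

Decoded: "fast foo slow fast slow fast"


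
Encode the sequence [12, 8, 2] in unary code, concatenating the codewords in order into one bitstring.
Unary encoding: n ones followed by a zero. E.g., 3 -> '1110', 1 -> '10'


Encode each number as n ones followed by a terminating 0:
  12 -> 1111111111110 (13 bits)
  8 -> 111111110 (9 bits)
  2 -> 110 (3 bits)
Total length = 13 + 9 + 3 = 25 bits.

Unary([12, 8, 2]) = 1111111111110111111110110 (25 bits)


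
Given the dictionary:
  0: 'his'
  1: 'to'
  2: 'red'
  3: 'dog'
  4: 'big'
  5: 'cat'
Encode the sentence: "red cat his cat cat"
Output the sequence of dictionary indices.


Look up each word in the dictionary:
  'red' -> 2
  'cat' -> 5
  'his' -> 0
  'cat' -> 5
  'cat' -> 5

Encoded: [2, 5, 0, 5, 5]


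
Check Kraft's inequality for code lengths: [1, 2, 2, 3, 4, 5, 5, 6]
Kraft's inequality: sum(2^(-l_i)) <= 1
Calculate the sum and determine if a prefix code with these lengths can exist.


Sum = 2^(-1) + 2^(-2) + 2^(-2) + 2^(-3) + 2^(-4) + 2^(-5) + 2^(-5) + 2^(-6)
    = 0.5 + 0.25 + 0.25 + 0.125 + 0.0625 + 0.03125 + 0.03125 + 0.015625
    = 81/64 = 1.265625
Since 1.265625 > 1, Kraft's inequality is NOT satisfied.
A prefix code with these lengths CANNOT exist.

Kraft sum = 1.265625. Not satisfied.


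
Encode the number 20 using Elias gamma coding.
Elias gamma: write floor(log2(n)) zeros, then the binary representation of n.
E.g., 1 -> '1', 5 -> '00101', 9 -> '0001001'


num_bits = floor(log2(20)) + 1 = 5
leading_zeros = num_bits - 1 = 4
binary(20) = 10100

Elias gamma(20) = '0000' + '10100' = 000010100 (9 bits)


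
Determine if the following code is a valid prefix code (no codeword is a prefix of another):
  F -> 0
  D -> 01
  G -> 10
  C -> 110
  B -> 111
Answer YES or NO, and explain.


Checking each pair (does one codeword prefix another?):
  F='0' vs D='01': prefix -- VIOLATION

NO -- this is NOT a valid prefix code. F (0) is a prefix of D (01).


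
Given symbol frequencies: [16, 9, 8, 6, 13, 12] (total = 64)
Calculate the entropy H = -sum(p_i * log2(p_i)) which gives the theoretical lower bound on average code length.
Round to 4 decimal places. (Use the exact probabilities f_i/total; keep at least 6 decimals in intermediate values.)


Per-symbol terms -p_i * log2(p_i) with p_i = f_i/64:
  p = 16/64 = 0.250000: log2(p) = -2.000000, -p*log2(p) = 0.500000
  p = 9/64 = 0.140625: log2(p) = -2.830075, -p*log2(p) = 0.397979
  p = 8/64 = 0.125000: log2(p) = -3.000000, -p*log2(p) = 0.375000
  p = 6/64 = 0.093750: log2(p) = -3.415037, -p*log2(p) = 0.320160
  p = 13/64 = 0.203125: log2(p) = -2.299560, -p*log2(p) = 0.467098
  p = 12/64 = 0.187500: log2(p) = -2.415037, -p*log2(p) = 0.452820
H = 0.500000 + 0.397979 + 0.375000 + 0.320160 + 0.467098 + 0.452820 = 2.513057

H = 2.5131 bits/symbol


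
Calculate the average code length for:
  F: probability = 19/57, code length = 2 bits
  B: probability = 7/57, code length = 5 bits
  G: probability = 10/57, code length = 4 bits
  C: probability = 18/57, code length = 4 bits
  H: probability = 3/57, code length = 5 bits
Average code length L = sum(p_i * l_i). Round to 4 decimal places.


Weighted contributions p_i * l_i:
  F: (19/57) * 2 = 38/57
  B: (7/57) * 5 = 35/57
  G: (10/57) * 4 = 40/57
  C: (18/57) * 4 = 72/57
  H: (3/57) * 5 = 15/57
Sum = (38 + 35 + 40 + 72 + 15)/57 = 200/57

L = 200/57 = 3.5088 bits/symbol


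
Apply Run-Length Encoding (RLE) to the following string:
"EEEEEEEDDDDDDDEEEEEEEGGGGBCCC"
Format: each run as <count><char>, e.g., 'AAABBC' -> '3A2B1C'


Scanning runs left to right:
  i=0: run of 'E' x 7 -> '7E'
  i=7: run of 'D' x 7 -> '7D'
  i=14: run of 'E' x 7 -> '7E'
  i=21: run of 'G' x 4 -> '4G'
  i=25: run of 'B' x 1 -> '1B'
  i=26: run of 'C' x 3 -> '3C'

RLE = 7E7D7E4G1B3C


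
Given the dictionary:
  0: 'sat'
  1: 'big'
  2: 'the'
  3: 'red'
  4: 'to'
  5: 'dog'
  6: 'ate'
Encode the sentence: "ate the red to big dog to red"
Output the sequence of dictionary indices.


Look up each word in the dictionary:
  'ate' -> 6
  'the' -> 2
  'red' -> 3
  'to' -> 4
  'big' -> 1
  'dog' -> 5
  'to' -> 4
  'red' -> 3

Encoded: [6, 2, 3, 4, 1, 5, 4, 3]


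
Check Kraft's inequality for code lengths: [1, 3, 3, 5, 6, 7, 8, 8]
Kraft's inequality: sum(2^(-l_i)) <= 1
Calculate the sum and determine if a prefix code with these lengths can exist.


Sum = 2^(-1) + 2^(-3) + 2^(-3) + 2^(-5) + 2^(-6) + 2^(-7) + 2^(-8) + 2^(-8)
    = 0.5 + 0.125 + 0.125 + 0.03125 + 0.015625 + 0.0078125 + 0.00390625 + 0.00390625
    = 208/256 = 0.8125
Since 0.8125 <= 1, Kraft's inequality IS satisfied.
A prefix code with these lengths CAN exist.

Kraft sum = 0.8125. Satisfied.


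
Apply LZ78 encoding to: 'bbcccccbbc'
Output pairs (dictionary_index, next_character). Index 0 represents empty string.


LZ78 encoding steps:
Dictionary: {0: ''}
Step 1: w='' (idx 0), next='b' -> output (0, 'b'), add 'b' as idx 1
Step 2: w='b' (idx 1), next='c' -> output (1, 'c'), add 'bc' as idx 2
Step 3: w='' (idx 0), next='c' -> output (0, 'c'), add 'c' as idx 3
Step 4: w='c' (idx 3), next='c' -> output (3, 'c'), add 'cc' as idx 4
Step 5: w='c' (idx 3), next='b' -> output (3, 'b'), add 'cb' as idx 5
Step 6: w='bc' (idx 2), end of input -> output (2, '')


Encoded: [(0, 'b'), (1, 'c'), (0, 'c'), (3, 'c'), (3, 'b'), (2, '')]


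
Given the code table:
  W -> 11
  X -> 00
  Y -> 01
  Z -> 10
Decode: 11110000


Decoding:
11 -> W
11 -> W
00 -> X
00 -> X


Result: WWXX


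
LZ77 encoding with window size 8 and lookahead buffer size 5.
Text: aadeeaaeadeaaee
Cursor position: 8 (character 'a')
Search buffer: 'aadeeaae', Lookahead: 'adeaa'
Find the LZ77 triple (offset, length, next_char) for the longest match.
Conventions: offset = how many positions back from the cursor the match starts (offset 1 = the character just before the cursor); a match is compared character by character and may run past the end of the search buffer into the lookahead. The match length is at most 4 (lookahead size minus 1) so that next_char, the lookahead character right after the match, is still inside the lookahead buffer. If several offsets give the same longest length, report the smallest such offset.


Try each offset into the search buffer:
  offset=1 (pos 7, char 'e'): match length 0
  offset=2 (pos 6, char 'a'): match length 1
  offset=3 (pos 5, char 'a'): match length 1
  offset=4 (pos 4, char 'e'): match length 0
  offset=5 (pos 3, char 'e'): match length 0
  offset=6 (pos 2, char 'd'): match length 0
  offset=7 (pos 1, char 'a'): match length 3
  offset=8 (pos 0, char 'a'): match length 1
Longest match has length 3 at offset 7.
next_char = character at position 8 + 3 = 11 -> 'a'

Best match: offset=7, length=3 (matching 'ade' starting at position 1)
LZ77 triple: (7, 3, 'a')


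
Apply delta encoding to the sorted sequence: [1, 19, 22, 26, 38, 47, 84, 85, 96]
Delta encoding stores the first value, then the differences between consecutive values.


First value: 1
Deltas:
  19 - 1 = 18
  22 - 19 = 3
  26 - 22 = 4
  38 - 26 = 12
  47 - 38 = 9
  84 - 47 = 37
  85 - 84 = 1
  96 - 85 = 11


Delta encoded: [1, 18, 3, 4, 12, 9, 37, 1, 11]


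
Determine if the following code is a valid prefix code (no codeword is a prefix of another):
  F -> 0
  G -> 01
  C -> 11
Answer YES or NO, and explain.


Checking each pair (does one codeword prefix another?):
  F='0' vs G='01': prefix -- VIOLATION

NO -- this is NOT a valid prefix code. F (0) is a prefix of G (01).


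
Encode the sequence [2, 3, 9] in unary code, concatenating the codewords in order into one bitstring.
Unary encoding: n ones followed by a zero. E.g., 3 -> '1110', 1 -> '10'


Encode each number as n ones followed by a terminating 0:
  2 -> 110 (3 bits)
  3 -> 1110 (4 bits)
  9 -> 1111111110 (10 bits)
Total length = 3 + 4 + 10 = 17 bits.

Unary([2, 3, 9]) = 11011101111111110 (17 bits)


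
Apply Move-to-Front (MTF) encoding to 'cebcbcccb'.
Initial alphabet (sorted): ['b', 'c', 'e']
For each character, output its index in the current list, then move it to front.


MTF encoding:
'c': index 1 in ['b', 'c', 'e'] -> ['c', 'b', 'e']
'e': index 2 in ['c', 'b', 'e'] -> ['e', 'c', 'b']
'b': index 2 in ['e', 'c', 'b'] -> ['b', 'e', 'c']
'c': index 2 in ['b', 'e', 'c'] -> ['c', 'b', 'e']
'b': index 1 in ['c', 'b', 'e'] -> ['b', 'c', 'e']
'c': index 1 in ['b', 'c', 'e'] -> ['c', 'b', 'e']
'c': index 0 in ['c', 'b', 'e'] -> ['c', 'b', 'e']
'c': index 0 in ['c', 'b', 'e'] -> ['c', 'b', 'e']
'b': index 1 in ['c', 'b', 'e'] -> ['b', 'c', 'e']


Output: [1, 2, 2, 2, 1, 1, 0, 0, 1]


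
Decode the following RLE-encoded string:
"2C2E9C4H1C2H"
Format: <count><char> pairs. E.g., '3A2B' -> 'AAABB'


Expanding each <count><char> pair:
  2C -> 'CC'
  2E -> 'EE'
  9C -> 'CCCCCCCCC'
  4H -> 'HHHH'
  1C -> 'C'
  2H -> 'HH'

Decoded = CCEECCCCCCCCCHHHHCHH


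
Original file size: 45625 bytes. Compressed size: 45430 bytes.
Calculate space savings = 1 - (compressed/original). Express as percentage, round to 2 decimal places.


ratio = compressed/original = 45430/45625 = 0.995726
savings = 1 - ratio = 1 - 0.995726 = 0.004274
as a percentage: 0.004274 * 100 = 0.43%

Space savings = 1 - 45430/45625 = 0.43%


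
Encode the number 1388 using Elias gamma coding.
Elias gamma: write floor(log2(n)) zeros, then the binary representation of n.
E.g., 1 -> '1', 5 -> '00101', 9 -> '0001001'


num_bits = floor(log2(1388)) + 1 = 11
leading_zeros = num_bits - 1 = 10
binary(1388) = 10101101100

Elias gamma(1388) = '0000000000' + '10101101100' = 000000000010101101100 (21 bits)


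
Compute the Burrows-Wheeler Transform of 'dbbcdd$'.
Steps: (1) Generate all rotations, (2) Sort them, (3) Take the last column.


Rotations (sorted):
  0: $dbbcdd -> last char: d
  1: bbcdd$d -> last char: d
  2: bcdd$db -> last char: b
  3: cdd$dbb -> last char: b
  4: d$dbbcd -> last char: d
  5: dbbcdd$ -> last char: $
  6: dd$dbbc -> last char: c


BWT = ddbbd$c


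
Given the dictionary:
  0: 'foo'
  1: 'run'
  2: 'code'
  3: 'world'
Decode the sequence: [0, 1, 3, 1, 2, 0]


Look up each index in the dictionary:
  0 -> 'foo'
  1 -> 'run'
  3 -> 'world'
  1 -> 'run'
  2 -> 'code'
  0 -> 'foo'

Decoded: "foo run world run code foo"


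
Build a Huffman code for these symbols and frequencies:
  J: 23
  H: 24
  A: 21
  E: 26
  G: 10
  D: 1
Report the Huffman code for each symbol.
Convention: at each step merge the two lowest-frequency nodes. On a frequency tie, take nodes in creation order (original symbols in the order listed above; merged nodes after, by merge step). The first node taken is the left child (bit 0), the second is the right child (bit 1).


Huffman tree construction:
Step 1: Merge D(1) + G(10) = 11
Step 2: Merge (D+G)(11) + A(21) = 32
Step 3: Merge J(23) + H(24) = 47
Step 4: Merge E(26) + ((D+G)+A)(32) = 58
Step 5: Merge (J+H)(47) + (E+((D+G)+A))(58) = 105
Read each symbol's code off the tree from the root (left child = 0, right child = 1).

Codes:
  J: 00 (length 2)
  H: 01 (length 2)
  A: 111 (length 3)
  E: 10 (length 2)
  G: 1101 (length 4)
  D: 1100 (length 4)
Average code length: 253/105 = 2.4095 bits/symbol


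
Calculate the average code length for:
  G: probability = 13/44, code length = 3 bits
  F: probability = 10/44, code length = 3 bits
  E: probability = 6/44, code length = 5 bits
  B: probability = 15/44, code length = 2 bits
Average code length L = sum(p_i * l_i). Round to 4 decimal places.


Weighted contributions p_i * l_i:
  G: (13/44) * 3 = 39/44
  F: (10/44) * 3 = 30/44
  E: (6/44) * 5 = 30/44
  B: (15/44) * 2 = 30/44
Sum = (39 + 30 + 30 + 30)/44 = 129/44

L = 129/44 = 2.9318 bits/symbol


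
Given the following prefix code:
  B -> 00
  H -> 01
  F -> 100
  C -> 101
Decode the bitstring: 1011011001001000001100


Decoding step by step:
Bits 101 -> C
Bits 101 -> C
Bits 100 -> F
Bits 100 -> F
Bits 100 -> F
Bits 00 -> B
Bits 01 -> H
Bits 100 -> F


Decoded message: CCFFFBHF


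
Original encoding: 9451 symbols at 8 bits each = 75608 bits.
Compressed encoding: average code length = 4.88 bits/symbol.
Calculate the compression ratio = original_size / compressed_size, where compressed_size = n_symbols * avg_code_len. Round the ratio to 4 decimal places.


original_size = n_symbols * orig_bits = 9451 * 8 = 75608 bits
compressed_size = n_symbols * avg_code_len = 9451 * 4.88 = 46120.88 bits
ratio = original_size / compressed_size = 75608 / 46120.88 = 1.6393

Compression ratio = 1.6393


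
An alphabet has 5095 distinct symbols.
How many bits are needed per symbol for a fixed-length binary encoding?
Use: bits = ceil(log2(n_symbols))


log2(5095) = 12.3149
Bracket: 2^12 = 4096 < 5095 <= 2^13 = 8192
So ceil(log2(5095)) = 13

bits = ceil(log2(5095)) = ceil(12.3149) = 13 bits


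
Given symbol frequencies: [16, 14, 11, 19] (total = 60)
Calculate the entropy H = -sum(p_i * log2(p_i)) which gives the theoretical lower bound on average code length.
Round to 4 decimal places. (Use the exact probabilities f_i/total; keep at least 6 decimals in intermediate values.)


Per-symbol terms -p_i * log2(p_i) with p_i = f_i/60:
  p = 16/60 = 0.266667: log2(p) = -1.906891, -p*log2(p) = 0.508504
  p = 14/60 = 0.233333: log2(p) = -2.099536, -p*log2(p) = 0.489892
  p = 11/60 = 0.183333: log2(p) = -2.447459, -p*log2(p) = 0.448701
  p = 19/60 = 0.316667: log2(p) = -1.658963, -p*log2(p) = 0.525338
H = 0.508504 + 0.489892 + 0.448701 + 0.525338 = 1.972435

H = 1.9724 bits/symbol


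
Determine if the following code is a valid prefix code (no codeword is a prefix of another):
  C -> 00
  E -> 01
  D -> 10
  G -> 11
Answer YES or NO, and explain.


Checking each pair (does one codeword prefix another?):
  C='00' vs E='01': no prefix
  C='00' vs D='10': no prefix
  C='00' vs G='11': no prefix
  E='01' vs C='00': no prefix
  E='01' vs D='10': no prefix
  E='01' vs G='11': no prefix
  D='10' vs C='00': no prefix
  D='10' vs E='01': no prefix
  D='10' vs G='11': no prefix
  G='11' vs C='00': no prefix
  G='11' vs E='01': no prefix
  G='11' vs D='10': no prefix
No violation found over all pairs.

YES -- this is a valid prefix code. No codeword is a prefix of any other codeword.


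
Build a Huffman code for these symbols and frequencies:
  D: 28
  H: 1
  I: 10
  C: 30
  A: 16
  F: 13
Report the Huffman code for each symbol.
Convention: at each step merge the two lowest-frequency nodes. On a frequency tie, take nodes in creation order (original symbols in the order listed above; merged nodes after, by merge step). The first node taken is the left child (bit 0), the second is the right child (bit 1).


Huffman tree construction:
Step 1: Merge H(1) + I(10) = 11
Step 2: Merge (H+I)(11) + F(13) = 24
Step 3: Merge A(16) + ((H+I)+F)(24) = 40
Step 4: Merge D(28) + C(30) = 58
Step 5: Merge (A+((H+I)+F))(40) + (D+C)(58) = 98
Read each symbol's code off the tree from the root (left child = 0, right child = 1).

Codes:
  D: 10 (length 2)
  H: 0100 (length 4)
  I: 0101 (length 4)
  C: 11 (length 2)
  A: 00 (length 2)
  F: 011 (length 3)
Average code length: 231/98 = 2.3571 bits/symbol


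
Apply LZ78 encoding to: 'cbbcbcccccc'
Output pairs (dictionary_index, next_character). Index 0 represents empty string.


LZ78 encoding steps:
Dictionary: {0: ''}
Step 1: w='' (idx 0), next='c' -> output (0, 'c'), add 'c' as idx 1
Step 2: w='' (idx 0), next='b' -> output (0, 'b'), add 'b' as idx 2
Step 3: w='b' (idx 2), next='c' -> output (2, 'c'), add 'bc' as idx 3
Step 4: w='bc' (idx 3), next='c' -> output (3, 'c'), add 'bcc' as idx 4
Step 5: w='c' (idx 1), next='c' -> output (1, 'c'), add 'cc' as idx 5
Step 6: w='cc' (idx 5), end of input -> output (5, '')


Encoded: [(0, 'c'), (0, 'b'), (2, 'c'), (3, 'c'), (1, 'c'), (5, '')]


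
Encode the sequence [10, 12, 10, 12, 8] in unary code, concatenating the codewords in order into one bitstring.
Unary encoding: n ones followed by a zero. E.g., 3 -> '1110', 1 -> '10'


Encode each number as n ones followed by a terminating 0:
  10 -> 11111111110 (11 bits)
  12 -> 1111111111110 (13 bits)
  10 -> 11111111110 (11 bits)
  12 -> 1111111111110 (13 bits)
  8 -> 111111110 (9 bits)
Total length = 11 + 13 + 11 + 13 + 9 = 57 bits.

Unary([10, 12, 10, 12, 8]) = 111111111101111111111110111111111101111111111110111111110 (57 bits)


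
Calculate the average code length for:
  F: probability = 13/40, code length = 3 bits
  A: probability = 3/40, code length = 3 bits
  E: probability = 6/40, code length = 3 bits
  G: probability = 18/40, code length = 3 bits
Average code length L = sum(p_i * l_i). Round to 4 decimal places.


Weighted contributions p_i * l_i:
  F: (13/40) * 3 = 39/40
  A: (3/40) * 3 = 9/40
  E: (6/40) * 3 = 18/40
  G: (18/40) * 3 = 54/40
Sum = (39 + 9 + 18 + 54)/40 = 120/40

L = 120/40 = 3.0000 bits/symbol


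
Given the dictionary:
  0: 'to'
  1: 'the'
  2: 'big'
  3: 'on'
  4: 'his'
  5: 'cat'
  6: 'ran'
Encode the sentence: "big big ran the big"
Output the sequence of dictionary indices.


Look up each word in the dictionary:
  'big' -> 2
  'big' -> 2
  'ran' -> 6
  'the' -> 1
  'big' -> 2

Encoded: [2, 2, 6, 1, 2]


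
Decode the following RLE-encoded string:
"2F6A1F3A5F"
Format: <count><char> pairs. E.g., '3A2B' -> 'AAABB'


Expanding each <count><char> pair:
  2F -> 'FF'
  6A -> 'AAAAAA'
  1F -> 'F'
  3A -> 'AAA'
  5F -> 'FFFFF'

Decoded = FFAAAAAAFAAAFFFFF


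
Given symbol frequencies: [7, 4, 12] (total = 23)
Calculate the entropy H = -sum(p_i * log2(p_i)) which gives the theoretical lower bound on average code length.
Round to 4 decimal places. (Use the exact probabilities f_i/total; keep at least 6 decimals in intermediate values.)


Per-symbol terms -p_i * log2(p_i) with p_i = f_i/23:
  p = 7/23 = 0.304348: log2(p) = -1.716207, -p*log2(p) = 0.522324
  p = 4/23 = 0.173913: log2(p) = -2.523562, -p*log2(p) = 0.438880
  p = 12/23 = 0.521739: log2(p) = -0.938599, -p*log2(p) = 0.489704
H = 0.522324 + 0.438880 + 0.489704 = 1.450908

H = 1.4509 bits/symbol


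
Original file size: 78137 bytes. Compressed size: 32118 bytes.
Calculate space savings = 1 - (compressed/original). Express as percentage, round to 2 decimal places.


ratio = compressed/original = 32118/78137 = 0.411047
savings = 1 - ratio = 1 - 0.411047 = 0.588953
as a percentage: 0.588953 * 100 = 58.9%

Space savings = 1 - 32118/78137 = 58.9%


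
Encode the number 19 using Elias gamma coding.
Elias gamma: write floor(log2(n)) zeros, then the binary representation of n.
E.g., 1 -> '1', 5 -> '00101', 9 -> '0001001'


num_bits = floor(log2(19)) + 1 = 5
leading_zeros = num_bits - 1 = 4
binary(19) = 10011

Elias gamma(19) = '0000' + '10011' = 000010011 (9 bits)


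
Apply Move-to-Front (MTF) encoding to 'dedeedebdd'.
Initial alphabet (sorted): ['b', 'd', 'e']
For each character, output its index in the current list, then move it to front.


MTF encoding:
'd': index 1 in ['b', 'd', 'e'] -> ['d', 'b', 'e']
'e': index 2 in ['d', 'b', 'e'] -> ['e', 'd', 'b']
'd': index 1 in ['e', 'd', 'b'] -> ['d', 'e', 'b']
'e': index 1 in ['d', 'e', 'b'] -> ['e', 'd', 'b']
'e': index 0 in ['e', 'd', 'b'] -> ['e', 'd', 'b']
'd': index 1 in ['e', 'd', 'b'] -> ['d', 'e', 'b']
'e': index 1 in ['d', 'e', 'b'] -> ['e', 'd', 'b']
'b': index 2 in ['e', 'd', 'b'] -> ['b', 'e', 'd']
'd': index 2 in ['b', 'e', 'd'] -> ['d', 'b', 'e']
'd': index 0 in ['d', 'b', 'e'] -> ['d', 'b', 'e']


Output: [1, 2, 1, 1, 0, 1, 1, 2, 2, 0]


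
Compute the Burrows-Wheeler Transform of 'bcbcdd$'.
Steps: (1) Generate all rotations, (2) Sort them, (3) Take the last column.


Rotations (sorted):
  0: $bcbcdd -> last char: d
  1: bcbcdd$ -> last char: $
  2: bcdd$bc -> last char: c
  3: cbcdd$b -> last char: b
  4: cdd$bcb -> last char: b
  5: d$bcbcd -> last char: d
  6: dd$bcbc -> last char: c


BWT = d$cbbdc


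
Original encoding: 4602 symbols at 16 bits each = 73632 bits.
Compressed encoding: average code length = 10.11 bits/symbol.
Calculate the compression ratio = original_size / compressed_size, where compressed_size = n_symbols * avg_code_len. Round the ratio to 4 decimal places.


original_size = n_symbols * orig_bits = 4602 * 16 = 73632 bits
compressed_size = n_symbols * avg_code_len = 4602 * 10.11 = 46526.22 bits
ratio = original_size / compressed_size = 73632 / 46526.22 = 1.5826

Compression ratio = 1.5826


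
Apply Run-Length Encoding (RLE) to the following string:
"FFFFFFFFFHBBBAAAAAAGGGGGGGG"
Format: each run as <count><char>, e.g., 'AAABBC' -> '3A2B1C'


Scanning runs left to right:
  i=0: run of 'F' x 9 -> '9F'
  i=9: run of 'H' x 1 -> '1H'
  i=10: run of 'B' x 3 -> '3B'
  i=13: run of 'A' x 6 -> '6A'
  i=19: run of 'G' x 8 -> '8G'

RLE = 9F1H3B6A8G


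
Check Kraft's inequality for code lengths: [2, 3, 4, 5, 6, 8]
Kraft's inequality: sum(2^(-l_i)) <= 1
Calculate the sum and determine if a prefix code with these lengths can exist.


Sum = 2^(-2) + 2^(-3) + 2^(-4) + 2^(-5) + 2^(-6) + 2^(-8)
    = 0.25 + 0.125 + 0.0625 + 0.03125 + 0.015625 + 0.00390625
    = 125/256 = 0.48828125
Since 0.48828125 <= 1, Kraft's inequality IS satisfied.
A prefix code with these lengths CAN exist.

Kraft sum = 0.48828125. Satisfied.


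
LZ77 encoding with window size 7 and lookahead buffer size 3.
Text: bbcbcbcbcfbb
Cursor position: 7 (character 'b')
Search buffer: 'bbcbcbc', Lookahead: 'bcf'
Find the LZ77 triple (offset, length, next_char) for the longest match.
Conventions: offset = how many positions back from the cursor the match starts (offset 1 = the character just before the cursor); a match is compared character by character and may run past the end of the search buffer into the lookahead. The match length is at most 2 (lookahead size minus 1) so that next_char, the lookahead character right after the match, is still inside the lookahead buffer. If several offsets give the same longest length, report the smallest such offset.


Try each offset into the search buffer:
  offset=1 (pos 6, char 'c'): match length 0
  offset=2 (pos 5, char 'b'): match length 2
  offset=3 (pos 4, char 'c'): match length 0
  offset=4 (pos 3, char 'b'): match length 2
  offset=5 (pos 2, char 'c'): match length 0
  offset=6 (pos 1, char 'b'): match length 2
  offset=7 (pos 0, char 'b'): match length 1
Longest match has length 2, found at offsets 2, 4, 6; take the smallest, offset 2.
next_char = character at position 7 + 2 = 9 -> 'f'

Best match: offset=2, length=2 (matching 'bc' starting at position 5)
LZ77 triple: (2, 2, 'f')


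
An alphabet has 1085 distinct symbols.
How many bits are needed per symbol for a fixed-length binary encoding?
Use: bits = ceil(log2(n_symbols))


log2(1085) = 10.0835
Bracket: 2^10 = 1024 < 1085 <= 2^11 = 2048
So ceil(log2(1085)) = 11

bits = ceil(log2(1085)) = ceil(10.0835) = 11 bits


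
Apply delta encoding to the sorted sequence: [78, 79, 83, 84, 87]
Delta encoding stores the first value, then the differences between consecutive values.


First value: 78
Deltas:
  79 - 78 = 1
  83 - 79 = 4
  84 - 83 = 1
  87 - 84 = 3


Delta encoded: [78, 1, 4, 1, 3]


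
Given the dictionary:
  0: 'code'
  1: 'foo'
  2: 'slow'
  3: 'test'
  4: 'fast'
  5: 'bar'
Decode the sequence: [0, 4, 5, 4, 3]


Look up each index in the dictionary:
  0 -> 'code'
  4 -> 'fast'
  5 -> 'bar'
  4 -> 'fast'
  3 -> 'test'

Decoded: "code fast bar fast test"


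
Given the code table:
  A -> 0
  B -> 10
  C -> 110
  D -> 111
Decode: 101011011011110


Decoding:
10 -> B
10 -> B
110 -> C
110 -> C
111 -> D
10 -> B


Result: BBCCDB


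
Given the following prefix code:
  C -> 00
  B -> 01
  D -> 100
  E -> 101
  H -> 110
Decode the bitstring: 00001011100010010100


Decoding step by step:
Bits 00 -> C
Bits 00 -> C
Bits 101 -> E
Bits 110 -> H
Bits 00 -> C
Bits 100 -> D
Bits 101 -> E
Bits 00 -> C


Decoded message: CCEHCDEC


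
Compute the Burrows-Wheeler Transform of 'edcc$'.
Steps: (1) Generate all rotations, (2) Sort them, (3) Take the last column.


Rotations (sorted):
  0: $edcc -> last char: c
  1: c$edc -> last char: c
  2: cc$ed -> last char: d
  3: dcc$e -> last char: e
  4: edcc$ -> last char: $


BWT = ccde$


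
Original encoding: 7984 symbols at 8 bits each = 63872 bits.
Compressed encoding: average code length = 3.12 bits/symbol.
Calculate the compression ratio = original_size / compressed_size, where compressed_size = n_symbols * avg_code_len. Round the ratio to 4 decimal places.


original_size = n_symbols * orig_bits = 7984 * 8 = 63872 bits
compressed_size = n_symbols * avg_code_len = 7984 * 3.12 = 24910.08 bits
ratio = original_size / compressed_size = 63872 / 24910.08 = 2.5641

Compression ratio = 2.5641


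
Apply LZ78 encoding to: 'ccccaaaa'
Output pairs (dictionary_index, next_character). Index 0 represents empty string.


LZ78 encoding steps:
Dictionary: {0: ''}
Step 1: w='' (idx 0), next='c' -> output (0, 'c'), add 'c' as idx 1
Step 2: w='c' (idx 1), next='c' -> output (1, 'c'), add 'cc' as idx 2
Step 3: w='c' (idx 1), next='a' -> output (1, 'a'), add 'ca' as idx 3
Step 4: w='' (idx 0), next='a' -> output (0, 'a'), add 'a' as idx 4
Step 5: w='a' (idx 4), next='a' -> output (4, 'a'), add 'aa' as idx 5


Encoded: [(0, 'c'), (1, 'c'), (1, 'a'), (0, 'a'), (4, 'a')]


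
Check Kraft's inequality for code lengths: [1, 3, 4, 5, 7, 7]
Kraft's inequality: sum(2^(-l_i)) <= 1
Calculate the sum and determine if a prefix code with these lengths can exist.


Sum = 2^(-1) + 2^(-3) + 2^(-4) + 2^(-5) + 2^(-7) + 2^(-7)
    = 0.5 + 0.125 + 0.0625 + 0.03125 + 0.0078125 + 0.0078125
    = 94/128 = 0.734375
Since 0.734375 <= 1, Kraft's inequality IS satisfied.
A prefix code with these lengths CAN exist.

Kraft sum = 0.734375. Satisfied.


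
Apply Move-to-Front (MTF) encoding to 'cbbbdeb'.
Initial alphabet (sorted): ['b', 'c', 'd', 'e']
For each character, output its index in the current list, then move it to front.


MTF encoding:
'c': index 1 in ['b', 'c', 'd', 'e'] -> ['c', 'b', 'd', 'e']
'b': index 1 in ['c', 'b', 'd', 'e'] -> ['b', 'c', 'd', 'e']
'b': index 0 in ['b', 'c', 'd', 'e'] -> ['b', 'c', 'd', 'e']
'b': index 0 in ['b', 'c', 'd', 'e'] -> ['b', 'c', 'd', 'e']
'd': index 2 in ['b', 'c', 'd', 'e'] -> ['d', 'b', 'c', 'e']
'e': index 3 in ['d', 'b', 'c', 'e'] -> ['e', 'd', 'b', 'c']
'b': index 2 in ['e', 'd', 'b', 'c'] -> ['b', 'e', 'd', 'c']


Output: [1, 1, 0, 0, 2, 3, 2]


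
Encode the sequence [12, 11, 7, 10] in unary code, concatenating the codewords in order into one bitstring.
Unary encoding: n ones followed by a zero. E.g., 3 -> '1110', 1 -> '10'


Encode each number as n ones followed by a terminating 0:
  12 -> 1111111111110 (13 bits)
  11 -> 111111111110 (12 bits)
  7 -> 11111110 (8 bits)
  10 -> 11111111110 (11 bits)
Total length = 13 + 12 + 8 + 11 = 44 bits.

Unary([12, 11, 7, 10]) = 11111111111101111111111101111111011111111110 (44 bits)


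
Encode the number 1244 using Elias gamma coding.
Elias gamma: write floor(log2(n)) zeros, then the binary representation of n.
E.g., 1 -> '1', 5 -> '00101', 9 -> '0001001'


num_bits = floor(log2(1244)) + 1 = 11
leading_zeros = num_bits - 1 = 10
binary(1244) = 10011011100

Elias gamma(1244) = '0000000000' + '10011011100' = 000000000010011011100 (21 bits)


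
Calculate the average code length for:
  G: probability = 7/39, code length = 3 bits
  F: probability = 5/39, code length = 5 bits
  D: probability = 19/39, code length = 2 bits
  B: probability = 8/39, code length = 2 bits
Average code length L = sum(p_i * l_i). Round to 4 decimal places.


Weighted contributions p_i * l_i:
  G: (7/39) * 3 = 21/39
  F: (5/39) * 5 = 25/39
  D: (19/39) * 2 = 38/39
  B: (8/39) * 2 = 16/39
Sum = (21 + 25 + 38 + 16)/39 = 100/39

L = 100/39 = 2.5641 bits/symbol


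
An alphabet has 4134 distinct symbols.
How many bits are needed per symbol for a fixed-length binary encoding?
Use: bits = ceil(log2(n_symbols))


log2(4134) = 12.0133
Bracket: 2^12 = 4096 < 4134 <= 2^13 = 8192
So ceil(log2(4134)) = 13

bits = ceil(log2(4134)) = ceil(12.0133) = 13 bits


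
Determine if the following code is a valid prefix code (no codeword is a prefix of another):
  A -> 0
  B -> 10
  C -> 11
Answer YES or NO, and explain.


Checking each pair (does one codeword prefix another?):
  A='0' vs B='10': no prefix
  A='0' vs C='11': no prefix
  B='10' vs A='0': no prefix
  B='10' vs C='11': no prefix
  C='11' vs A='0': no prefix
  C='11' vs B='10': no prefix
No violation found over all pairs.

YES -- this is a valid prefix code. No codeword is a prefix of any other codeword.


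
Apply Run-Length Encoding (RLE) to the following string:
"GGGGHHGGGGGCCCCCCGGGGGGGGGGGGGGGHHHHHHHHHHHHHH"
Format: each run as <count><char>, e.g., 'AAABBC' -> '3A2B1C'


Scanning runs left to right:
  i=0: run of 'G' x 4 -> '4G'
  i=4: run of 'H' x 2 -> '2H'
  i=6: run of 'G' x 5 -> '5G'
  i=11: run of 'C' x 6 -> '6C'
  i=17: run of 'G' x 15 -> '15G'
  i=32: run of 'H' x 14 -> '14H'

RLE = 4G2H5G6C15G14H


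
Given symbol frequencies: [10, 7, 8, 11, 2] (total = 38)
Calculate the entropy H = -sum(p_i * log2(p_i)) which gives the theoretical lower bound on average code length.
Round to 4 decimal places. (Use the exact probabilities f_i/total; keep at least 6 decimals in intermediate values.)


Per-symbol terms -p_i * log2(p_i) with p_i = f_i/38:
  p = 10/38 = 0.263158: log2(p) = -1.925999, -p*log2(p) = 0.506842
  p = 7/38 = 0.184211: log2(p) = -2.440573, -p*log2(p) = 0.449579
  p = 8/38 = 0.210526: log2(p) = -2.247928, -p*log2(p) = 0.473248
  p = 11/38 = 0.289474: log2(p) = -1.788496, -p*log2(p) = 0.517722
  p = 2/38 = 0.052632: log2(p) = -4.247928, -p*log2(p) = 0.223575
H = 0.506842 + 0.449579 + 0.473248 + 0.517722 + 0.223575 = 2.170966

H = 2.171 bits/symbol


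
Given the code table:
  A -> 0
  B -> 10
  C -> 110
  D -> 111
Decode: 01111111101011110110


Decoding:
0 -> A
111 -> D
111 -> D
110 -> C
10 -> B
111 -> D
10 -> B
110 -> C


Result: ADDCBDBC


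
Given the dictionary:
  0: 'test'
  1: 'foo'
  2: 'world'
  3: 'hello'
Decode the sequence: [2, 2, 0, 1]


Look up each index in the dictionary:
  2 -> 'world'
  2 -> 'world'
  0 -> 'test'
  1 -> 'foo'

Decoded: "world world test foo"


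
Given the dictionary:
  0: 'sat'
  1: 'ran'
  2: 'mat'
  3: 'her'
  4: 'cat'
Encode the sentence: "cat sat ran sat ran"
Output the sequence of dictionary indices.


Look up each word in the dictionary:
  'cat' -> 4
  'sat' -> 0
  'ran' -> 1
  'sat' -> 0
  'ran' -> 1

Encoded: [4, 0, 1, 0, 1]


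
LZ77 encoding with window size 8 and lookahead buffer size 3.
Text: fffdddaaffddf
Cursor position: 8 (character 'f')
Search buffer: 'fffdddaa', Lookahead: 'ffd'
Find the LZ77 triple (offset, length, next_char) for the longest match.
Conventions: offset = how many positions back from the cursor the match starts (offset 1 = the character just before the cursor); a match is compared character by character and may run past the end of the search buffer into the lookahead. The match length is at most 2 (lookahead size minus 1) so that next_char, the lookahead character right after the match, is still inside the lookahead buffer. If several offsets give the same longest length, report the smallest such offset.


Try each offset into the search buffer:
  offset=1 (pos 7, char 'a'): match length 0
  offset=2 (pos 6, char 'a'): match length 0
  offset=3 (pos 5, char 'd'): match length 0
  offset=4 (pos 4, char 'd'): match length 0
  offset=5 (pos 3, char 'd'): match length 0
  offset=6 (pos 2, char 'f'): match length 1
  offset=7 (pos 1, char 'f'): match length 2
  offset=8 (pos 0, char 'f'): match length 2
Longest match has length 2, found at offsets 7, 8; take the smallest, offset 7.
next_char = character at position 8 + 2 = 10 -> 'd'

Best match: offset=7, length=2 (matching 'ff' starting at position 1)
LZ77 triple: (7, 2, 'd')


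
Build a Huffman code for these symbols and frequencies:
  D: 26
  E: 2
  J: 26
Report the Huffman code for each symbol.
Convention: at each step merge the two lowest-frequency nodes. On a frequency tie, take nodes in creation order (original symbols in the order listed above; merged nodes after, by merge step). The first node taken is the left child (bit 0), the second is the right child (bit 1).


Huffman tree construction:
Step 1: Merge E(2) + D(26) = 28
Step 2: Merge J(26) + (E+D)(28) = 54
Read each symbol's code off the tree from the root (left child = 0, right child = 1).

Codes:
  D: 11 (length 2)
  E: 10 (length 2)
  J: 0 (length 1)
Average code length: 82/54 = 1.5185 bits/symbol


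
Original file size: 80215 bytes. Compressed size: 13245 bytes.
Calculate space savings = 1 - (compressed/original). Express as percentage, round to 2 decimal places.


ratio = compressed/original = 13245/80215 = 0.165119
savings = 1 - ratio = 1 - 0.165119 = 0.834881
as a percentage: 0.834881 * 100 = 83.49%

Space savings = 1 - 13245/80215 = 83.49%


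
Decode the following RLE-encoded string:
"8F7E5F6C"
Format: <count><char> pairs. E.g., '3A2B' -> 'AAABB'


Expanding each <count><char> pair:
  8F -> 'FFFFFFFF'
  7E -> 'EEEEEEE'
  5F -> 'FFFFF'
  6C -> 'CCCCCC'

Decoded = FFFFFFFFEEEEEEEFFFFFCCCCCC


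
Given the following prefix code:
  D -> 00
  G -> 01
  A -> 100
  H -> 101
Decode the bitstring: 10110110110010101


Decoding step by step:
Bits 101 -> H
Bits 101 -> H
Bits 101 -> H
Bits 100 -> A
Bits 101 -> H
Bits 01 -> G


Decoded message: HHHAHG


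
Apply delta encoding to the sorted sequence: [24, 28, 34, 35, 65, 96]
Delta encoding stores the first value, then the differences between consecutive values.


First value: 24
Deltas:
  28 - 24 = 4
  34 - 28 = 6
  35 - 34 = 1
  65 - 35 = 30
  96 - 65 = 31


Delta encoded: [24, 4, 6, 1, 30, 31]


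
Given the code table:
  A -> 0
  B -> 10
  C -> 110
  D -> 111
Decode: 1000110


Decoding:
10 -> B
0 -> A
0 -> A
110 -> C


Result: BAAC


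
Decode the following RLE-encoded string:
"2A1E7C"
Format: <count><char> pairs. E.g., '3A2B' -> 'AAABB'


Expanding each <count><char> pair:
  2A -> 'AA'
  1E -> 'E'
  7C -> 'CCCCCCC'

Decoded = AAECCCCCCC


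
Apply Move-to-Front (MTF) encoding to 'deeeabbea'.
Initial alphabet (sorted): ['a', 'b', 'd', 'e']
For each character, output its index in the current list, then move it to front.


MTF encoding:
'd': index 2 in ['a', 'b', 'd', 'e'] -> ['d', 'a', 'b', 'e']
'e': index 3 in ['d', 'a', 'b', 'e'] -> ['e', 'd', 'a', 'b']
'e': index 0 in ['e', 'd', 'a', 'b'] -> ['e', 'd', 'a', 'b']
'e': index 0 in ['e', 'd', 'a', 'b'] -> ['e', 'd', 'a', 'b']
'a': index 2 in ['e', 'd', 'a', 'b'] -> ['a', 'e', 'd', 'b']
'b': index 3 in ['a', 'e', 'd', 'b'] -> ['b', 'a', 'e', 'd']
'b': index 0 in ['b', 'a', 'e', 'd'] -> ['b', 'a', 'e', 'd']
'e': index 2 in ['b', 'a', 'e', 'd'] -> ['e', 'b', 'a', 'd']
'a': index 2 in ['e', 'b', 'a', 'd'] -> ['a', 'e', 'b', 'd']


Output: [2, 3, 0, 0, 2, 3, 0, 2, 2]


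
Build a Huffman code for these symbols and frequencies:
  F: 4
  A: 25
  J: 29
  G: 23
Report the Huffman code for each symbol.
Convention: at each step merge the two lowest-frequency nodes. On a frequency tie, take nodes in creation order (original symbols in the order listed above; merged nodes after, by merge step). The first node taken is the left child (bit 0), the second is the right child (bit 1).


Huffman tree construction:
Step 1: Merge F(4) + G(23) = 27
Step 2: Merge A(25) + (F+G)(27) = 52
Step 3: Merge J(29) + (A+(F+G))(52) = 81
Read each symbol's code off the tree from the root (left child = 0, right child = 1).

Codes:
  F: 110 (length 3)
  A: 10 (length 2)
  J: 0 (length 1)
  G: 111 (length 3)
Average code length: 160/81 = 1.9753 bits/symbol


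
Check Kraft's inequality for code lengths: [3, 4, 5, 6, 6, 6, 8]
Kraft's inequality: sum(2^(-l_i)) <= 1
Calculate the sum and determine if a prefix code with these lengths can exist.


Sum = 2^(-3) + 2^(-4) + 2^(-5) + 2^(-6) + 2^(-6) + 2^(-6) + 2^(-8)
    = 0.125 + 0.0625 + 0.03125 + 0.015625 + 0.015625 + 0.015625 + 0.00390625
    = 69/256 = 0.26953125
Since 0.26953125 <= 1, Kraft's inequality IS satisfied.
A prefix code with these lengths CAN exist.

Kraft sum = 0.26953125. Satisfied.
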